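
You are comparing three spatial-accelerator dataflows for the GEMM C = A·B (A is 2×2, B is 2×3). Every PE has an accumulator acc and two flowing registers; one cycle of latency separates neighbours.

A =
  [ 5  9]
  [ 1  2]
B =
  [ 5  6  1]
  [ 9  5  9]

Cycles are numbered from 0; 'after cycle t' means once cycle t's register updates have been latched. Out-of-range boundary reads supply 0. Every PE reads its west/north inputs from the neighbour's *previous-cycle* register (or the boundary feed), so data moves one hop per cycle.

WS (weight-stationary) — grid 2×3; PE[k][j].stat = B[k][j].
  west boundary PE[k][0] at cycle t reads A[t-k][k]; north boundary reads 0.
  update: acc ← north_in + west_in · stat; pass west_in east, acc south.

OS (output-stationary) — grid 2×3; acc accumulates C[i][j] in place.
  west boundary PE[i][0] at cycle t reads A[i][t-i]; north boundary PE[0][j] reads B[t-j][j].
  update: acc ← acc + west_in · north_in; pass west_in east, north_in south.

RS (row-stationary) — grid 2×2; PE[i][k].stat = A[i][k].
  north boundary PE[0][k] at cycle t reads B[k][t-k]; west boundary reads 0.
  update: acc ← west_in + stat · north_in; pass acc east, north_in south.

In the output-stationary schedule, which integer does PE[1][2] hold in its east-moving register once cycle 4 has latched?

register = 2

Tracing OS — 2×3 array, target PE[1][2]:
  @0  [0,2]  acc 0  |  →0  ↓0
  @0  [1,1]  acc 0  |  →0  ↓0
  @0  [1,2]  acc 0  |  →0  ↓0
  @1  [0,2]  acc 0  |  →0  ↓0
  @1  [1,1]  acc 0  |  →0  ↓0
  @1  [1,2]  acc 0  |  →0  ↓0
  @2  [0,2]  acc 5  |  →5  ↓1
  @2  [1,1]  acc 6  |  →1  ↓6
  @2  [1,2]  acc 0  |  →0  ↓0
  @3  [0,2]  acc 86  |  →9  ↓9
  @3  [1,1]  acc 16  |  →2  ↓5
  @3  [1,2]  acc 1  |  →1  ↓1
  @4  [0,2]  acc 86  |  →0  ↓0
  @4  [1,1]  acc 16  |  →0  ↓0
  @4  [1,2]  acc 19  |  →2  ↓9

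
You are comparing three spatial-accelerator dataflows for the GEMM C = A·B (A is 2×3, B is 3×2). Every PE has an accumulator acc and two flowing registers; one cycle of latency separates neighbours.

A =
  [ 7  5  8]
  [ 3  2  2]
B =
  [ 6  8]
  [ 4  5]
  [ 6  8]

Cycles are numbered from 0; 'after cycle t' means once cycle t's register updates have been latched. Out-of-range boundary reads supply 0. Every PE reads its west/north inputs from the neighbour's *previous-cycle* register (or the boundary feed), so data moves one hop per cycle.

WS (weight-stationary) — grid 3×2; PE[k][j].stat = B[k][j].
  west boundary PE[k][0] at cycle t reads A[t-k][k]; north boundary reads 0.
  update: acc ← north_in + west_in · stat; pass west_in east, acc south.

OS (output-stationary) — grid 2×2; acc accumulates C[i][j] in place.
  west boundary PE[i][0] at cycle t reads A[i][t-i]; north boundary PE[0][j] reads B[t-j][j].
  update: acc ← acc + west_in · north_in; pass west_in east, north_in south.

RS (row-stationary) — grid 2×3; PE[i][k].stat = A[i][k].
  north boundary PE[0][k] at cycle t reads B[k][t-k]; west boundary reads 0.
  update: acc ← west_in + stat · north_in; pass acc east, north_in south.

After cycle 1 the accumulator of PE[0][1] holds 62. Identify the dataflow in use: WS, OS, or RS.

WS [3×2] PE[0][1] across cycles:
  cycle 0: PE[0][1] → acc 0, east 0, south 0
  cycle 1: PE[0][1] → acc 56, east 7, south 56
OS [2×2] PE[0][1] across cycles:
  cycle 0: PE[0][1] → acc 0, east 0, south 0
  cycle 1: PE[0][1] → acc 56, east 7, south 8
RS [2×3] PE[0][1] across cycles:
  cycle 0: PE[0][1] → acc 0, east 0, south 0
  cycle 1: PE[0][1] → acc 62, east 62, south 4

dataflow = RS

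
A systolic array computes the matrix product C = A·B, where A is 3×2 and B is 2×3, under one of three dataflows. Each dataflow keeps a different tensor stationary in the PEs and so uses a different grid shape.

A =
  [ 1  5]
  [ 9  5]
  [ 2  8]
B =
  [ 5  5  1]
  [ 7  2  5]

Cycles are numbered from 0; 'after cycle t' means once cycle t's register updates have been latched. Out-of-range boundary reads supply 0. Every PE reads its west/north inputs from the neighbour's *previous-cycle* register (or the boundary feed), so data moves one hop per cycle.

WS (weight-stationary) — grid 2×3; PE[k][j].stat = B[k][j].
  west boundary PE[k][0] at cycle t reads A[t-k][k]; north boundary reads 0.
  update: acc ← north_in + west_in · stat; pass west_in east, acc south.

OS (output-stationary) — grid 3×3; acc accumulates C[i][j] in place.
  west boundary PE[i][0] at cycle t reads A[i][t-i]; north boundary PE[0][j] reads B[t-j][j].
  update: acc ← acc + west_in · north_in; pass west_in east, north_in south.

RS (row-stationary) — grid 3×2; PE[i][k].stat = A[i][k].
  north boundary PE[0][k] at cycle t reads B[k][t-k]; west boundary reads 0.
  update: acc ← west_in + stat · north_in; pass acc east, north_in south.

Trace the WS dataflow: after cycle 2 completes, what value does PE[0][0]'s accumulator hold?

WS (2×3). Following PE[0][0] plus its west/north inputs:
  t=0 PE[0][0]: acc=5 h=1 v=5
  t=1 PE[0][0]: acc=45 h=9 v=45
  t=2 PE[0][0]: acc=10 h=2 v=10

PE[0][0].acc = 10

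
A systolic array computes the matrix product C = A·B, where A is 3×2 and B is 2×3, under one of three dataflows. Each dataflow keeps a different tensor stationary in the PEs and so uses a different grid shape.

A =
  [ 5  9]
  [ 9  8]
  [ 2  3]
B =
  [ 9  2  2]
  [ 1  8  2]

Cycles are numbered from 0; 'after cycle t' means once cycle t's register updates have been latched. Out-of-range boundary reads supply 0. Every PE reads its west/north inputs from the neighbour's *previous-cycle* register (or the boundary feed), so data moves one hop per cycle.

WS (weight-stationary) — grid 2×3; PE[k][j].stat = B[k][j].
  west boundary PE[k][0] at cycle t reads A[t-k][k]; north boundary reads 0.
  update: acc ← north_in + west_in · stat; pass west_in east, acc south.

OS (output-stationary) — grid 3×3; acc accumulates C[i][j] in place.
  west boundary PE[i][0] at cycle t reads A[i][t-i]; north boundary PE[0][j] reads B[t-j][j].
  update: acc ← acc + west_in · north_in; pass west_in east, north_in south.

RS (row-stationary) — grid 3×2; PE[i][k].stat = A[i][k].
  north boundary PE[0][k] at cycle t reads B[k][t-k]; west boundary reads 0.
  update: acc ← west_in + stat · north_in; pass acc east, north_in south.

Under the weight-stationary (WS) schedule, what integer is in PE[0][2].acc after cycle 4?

WS 2×3: PE[0][2] cycle-by-cycle (with neighbour feeds):
  0: (0,1).acc=0  regs=<0,0>
  0: (0,2).acc=0  regs=<0,0>
  1: (0,1).acc=10  regs=<5,10>
  1: (0,2).acc=0  regs=<0,0>
  2: (0,1).acc=18  regs=<9,18>
  2: (0,2).acc=10  regs=<5,10>
  3: (0,1).acc=4  regs=<2,4>
  3: (0,2).acc=18  regs=<9,18>
  4: (0,1).acc=0  regs=<0,0>
  4: (0,2).acc=4  regs=<2,4>

PE[0][2].acc = 4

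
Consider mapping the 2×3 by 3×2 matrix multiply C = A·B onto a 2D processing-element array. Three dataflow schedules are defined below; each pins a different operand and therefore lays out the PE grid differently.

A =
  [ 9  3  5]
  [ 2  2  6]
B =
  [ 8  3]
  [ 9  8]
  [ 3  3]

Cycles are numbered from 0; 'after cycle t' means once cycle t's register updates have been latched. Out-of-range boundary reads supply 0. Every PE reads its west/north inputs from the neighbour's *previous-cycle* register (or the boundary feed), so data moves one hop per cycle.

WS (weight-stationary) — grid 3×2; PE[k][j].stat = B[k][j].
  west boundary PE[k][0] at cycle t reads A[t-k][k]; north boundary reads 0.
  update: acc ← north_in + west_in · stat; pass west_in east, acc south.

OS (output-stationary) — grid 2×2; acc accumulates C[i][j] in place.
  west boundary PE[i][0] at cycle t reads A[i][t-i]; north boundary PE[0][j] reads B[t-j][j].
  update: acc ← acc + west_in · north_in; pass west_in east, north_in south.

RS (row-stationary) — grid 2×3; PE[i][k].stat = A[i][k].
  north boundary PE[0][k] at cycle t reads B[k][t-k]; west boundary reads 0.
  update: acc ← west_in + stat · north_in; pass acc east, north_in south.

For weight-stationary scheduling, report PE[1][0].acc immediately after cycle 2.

WS (3×2). Following PE[1][0] plus its west/north inputs:
  cycle 0: PE[0][0] → acc 72, east 9, south 72
  cycle 0: PE[1][0] → acc 0, east 0, south 0
  cycle 1: PE[0][0] → acc 16, east 2, south 16
  cycle 1: PE[1][0] → acc 99, east 3, south 99
  cycle 2: PE[0][0] → acc 0, east 0, south 0
  cycle 2: PE[1][0] → acc 34, east 2, south 34

PE[1][0].acc = 34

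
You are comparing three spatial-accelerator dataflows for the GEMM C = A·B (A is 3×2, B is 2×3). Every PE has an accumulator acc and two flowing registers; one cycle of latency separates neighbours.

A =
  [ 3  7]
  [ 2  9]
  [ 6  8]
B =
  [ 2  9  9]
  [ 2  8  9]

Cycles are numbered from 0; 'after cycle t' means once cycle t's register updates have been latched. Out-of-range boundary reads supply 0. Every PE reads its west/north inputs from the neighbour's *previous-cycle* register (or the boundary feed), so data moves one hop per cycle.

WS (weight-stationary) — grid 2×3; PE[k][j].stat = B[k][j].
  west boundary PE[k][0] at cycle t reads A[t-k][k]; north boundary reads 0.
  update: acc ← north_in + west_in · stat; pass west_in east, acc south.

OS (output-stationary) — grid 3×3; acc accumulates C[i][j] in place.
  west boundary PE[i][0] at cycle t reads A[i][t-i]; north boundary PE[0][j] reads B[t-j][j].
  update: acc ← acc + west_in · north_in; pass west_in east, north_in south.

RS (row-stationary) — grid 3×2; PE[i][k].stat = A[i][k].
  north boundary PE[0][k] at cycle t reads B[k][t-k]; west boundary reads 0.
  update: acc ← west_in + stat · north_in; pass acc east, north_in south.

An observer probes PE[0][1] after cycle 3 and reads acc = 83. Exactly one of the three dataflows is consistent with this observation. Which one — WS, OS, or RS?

dataflow = OS

— WS: 2×3; PE[0][1] trace:
  after 0 — PE[0][1] acc=0, pass-E 0, pass-S 0
  after 1 — PE[0][1] acc=27, pass-E 3, pass-S 27
  after 2 — PE[0][1] acc=18, pass-E 2, pass-S 18
  after 3 — PE[0][1] acc=54, pass-E 6, pass-S 54
— OS: 3×3; PE[0][1] trace:
  after 0 — PE[0][1] acc=0, pass-E 0, pass-S 0
  after 1 — PE[0][1] acc=27, pass-E 3, pass-S 9
  after 2 — PE[0][1] acc=83, pass-E 7, pass-S 8
  after 3 — PE[0][1] acc=83, pass-E 0, pass-S 0
— RS: 3×2; PE[0][1] trace:
  after 0 — PE[0][1] acc=0, pass-E 0, pass-S 0
  after 1 — PE[0][1] acc=20, pass-E 20, pass-S 2
  after 2 — PE[0][1] acc=83, pass-E 83, pass-S 8
  after 3 — PE[0][1] acc=90, pass-E 90, pass-S 9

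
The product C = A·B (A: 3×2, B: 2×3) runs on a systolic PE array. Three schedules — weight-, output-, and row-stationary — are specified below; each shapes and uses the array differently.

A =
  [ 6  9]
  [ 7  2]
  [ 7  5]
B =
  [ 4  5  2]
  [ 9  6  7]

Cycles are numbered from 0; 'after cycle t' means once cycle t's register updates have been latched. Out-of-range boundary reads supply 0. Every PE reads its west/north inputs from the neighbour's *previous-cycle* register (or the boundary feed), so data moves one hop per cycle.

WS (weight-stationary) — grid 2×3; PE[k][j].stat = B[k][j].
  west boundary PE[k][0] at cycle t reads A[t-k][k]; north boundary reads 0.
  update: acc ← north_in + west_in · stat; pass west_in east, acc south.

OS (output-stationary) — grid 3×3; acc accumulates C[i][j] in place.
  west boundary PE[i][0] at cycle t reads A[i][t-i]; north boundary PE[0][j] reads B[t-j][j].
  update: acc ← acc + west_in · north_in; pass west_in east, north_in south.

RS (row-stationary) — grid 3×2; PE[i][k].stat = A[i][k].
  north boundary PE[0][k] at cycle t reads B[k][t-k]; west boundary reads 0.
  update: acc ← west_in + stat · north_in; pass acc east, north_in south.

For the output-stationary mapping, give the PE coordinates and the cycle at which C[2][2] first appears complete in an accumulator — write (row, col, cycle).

OS — PE[2][2] is where C[2][2] collects:
  c0 r2c2: 0 / 0 / 0
  c1 r2c2: 0 / 0 / 0
  c2 r2c2: 0 / 0 / 0
  c3 r2c2: 0 / 0 / 0
  c4 r2c2: 14 / 7 / 2
  c5 r2c2: 49 / 5 / 7

(row, col, cycle) = (2, 2, 5)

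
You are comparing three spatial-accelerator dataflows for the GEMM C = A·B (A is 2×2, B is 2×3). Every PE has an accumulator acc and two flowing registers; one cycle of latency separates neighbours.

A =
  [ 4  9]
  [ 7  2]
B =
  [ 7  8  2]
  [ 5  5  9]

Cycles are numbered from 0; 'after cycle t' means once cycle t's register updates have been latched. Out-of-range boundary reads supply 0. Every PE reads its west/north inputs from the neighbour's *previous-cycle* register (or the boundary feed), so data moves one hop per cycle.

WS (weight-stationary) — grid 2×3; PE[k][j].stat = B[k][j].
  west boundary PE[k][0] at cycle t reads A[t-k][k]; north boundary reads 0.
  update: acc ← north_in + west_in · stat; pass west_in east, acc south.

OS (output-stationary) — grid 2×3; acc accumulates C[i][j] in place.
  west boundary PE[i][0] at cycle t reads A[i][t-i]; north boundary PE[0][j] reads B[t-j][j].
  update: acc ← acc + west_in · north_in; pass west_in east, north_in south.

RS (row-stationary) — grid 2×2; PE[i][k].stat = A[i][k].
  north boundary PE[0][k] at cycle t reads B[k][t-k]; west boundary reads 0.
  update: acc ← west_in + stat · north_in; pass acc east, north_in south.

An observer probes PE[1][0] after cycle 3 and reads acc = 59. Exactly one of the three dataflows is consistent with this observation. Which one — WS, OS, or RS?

dataflow = OS

Under WS (2×3), PE[1][0]:
  [0] (1,0) acc=0 (h:0 v:0)
  [1] (1,0) acc=73 (h:9 v:73)
  [2] (1,0) acc=59 (h:2 v:59)
  [3] (1,0) acc=0 (h:0 v:0)
Under OS (2×3), PE[1][0]:
  [0] (1,0) acc=0 (h:0 v:0)
  [1] (1,0) acc=49 (h:7 v:7)
  [2] (1,0) acc=59 (h:2 v:5)
  [3] (1,0) acc=59 (h:0 v:0)
Under RS (2×2), PE[1][0]:
  [0] (1,0) acc=0 (h:0 v:0)
  [1] (1,0) acc=49 (h:49 v:7)
  [2] (1,0) acc=56 (h:56 v:8)
  [3] (1,0) acc=14 (h:14 v:2)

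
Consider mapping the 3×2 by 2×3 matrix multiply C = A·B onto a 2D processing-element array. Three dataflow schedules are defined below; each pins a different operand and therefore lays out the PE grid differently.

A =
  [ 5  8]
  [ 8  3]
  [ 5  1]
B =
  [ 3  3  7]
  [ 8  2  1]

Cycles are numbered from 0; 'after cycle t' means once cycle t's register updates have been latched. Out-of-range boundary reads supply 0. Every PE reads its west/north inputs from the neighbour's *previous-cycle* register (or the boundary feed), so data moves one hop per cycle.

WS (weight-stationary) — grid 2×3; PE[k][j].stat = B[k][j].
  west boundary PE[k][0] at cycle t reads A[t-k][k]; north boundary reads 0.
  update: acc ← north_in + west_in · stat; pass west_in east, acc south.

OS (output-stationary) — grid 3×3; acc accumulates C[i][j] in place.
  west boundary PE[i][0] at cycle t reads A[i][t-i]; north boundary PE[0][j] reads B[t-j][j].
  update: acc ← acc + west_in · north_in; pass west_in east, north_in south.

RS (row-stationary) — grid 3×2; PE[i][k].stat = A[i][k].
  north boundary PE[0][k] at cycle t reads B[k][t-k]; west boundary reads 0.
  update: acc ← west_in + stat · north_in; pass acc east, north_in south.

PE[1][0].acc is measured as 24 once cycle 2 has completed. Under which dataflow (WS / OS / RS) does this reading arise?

— WS: 2×3; PE[1][0] trace:
  t=0 PE[1][0]: acc=0 h=0 v=0
  t=1 PE[1][0]: acc=79 h=8 v=79
  t=2 PE[1][0]: acc=48 h=3 v=48
— OS: 3×3; PE[1][0] trace:
  t=0 PE[1][0]: acc=0 h=0 v=0
  t=1 PE[1][0]: acc=24 h=8 v=3
  t=2 PE[1][0]: acc=48 h=3 v=8
— RS: 3×2; PE[1][0] trace:
  t=0 PE[1][0]: acc=0 h=0 v=0
  t=1 PE[1][0]: acc=24 h=24 v=3
  t=2 PE[1][0]: acc=24 h=24 v=3

dataflow = RS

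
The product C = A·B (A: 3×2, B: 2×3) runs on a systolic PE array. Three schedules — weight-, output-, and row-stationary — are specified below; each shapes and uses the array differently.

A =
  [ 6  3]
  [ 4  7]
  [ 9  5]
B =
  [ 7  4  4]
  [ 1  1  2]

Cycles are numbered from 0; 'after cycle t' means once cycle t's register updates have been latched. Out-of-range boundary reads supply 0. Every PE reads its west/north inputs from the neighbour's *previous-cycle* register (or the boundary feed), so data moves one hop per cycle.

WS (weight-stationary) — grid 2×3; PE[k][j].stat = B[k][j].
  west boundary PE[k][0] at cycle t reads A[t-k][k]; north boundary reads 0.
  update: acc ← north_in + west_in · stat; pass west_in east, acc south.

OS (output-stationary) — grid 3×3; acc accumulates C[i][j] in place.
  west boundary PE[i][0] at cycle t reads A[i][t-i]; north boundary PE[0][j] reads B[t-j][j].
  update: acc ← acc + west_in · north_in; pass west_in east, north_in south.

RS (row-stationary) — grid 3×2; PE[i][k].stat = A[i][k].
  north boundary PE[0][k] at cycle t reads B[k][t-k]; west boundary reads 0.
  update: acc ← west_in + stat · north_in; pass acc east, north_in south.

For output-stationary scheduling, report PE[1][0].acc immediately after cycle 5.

PE[1][0].acc = 35

OS (3×3). Following PE[1][0] plus its west/north inputs:
  cycle 0: PE[0][0] → acc 42, east 6, south 7
  cycle 0: PE[1][0] → acc 0, east 0, south 0
  cycle 1: PE[0][0] → acc 45, east 3, south 1
  cycle 1: PE[1][0] → acc 28, east 4, south 7
  cycle 2: PE[0][0] → acc 45, east 0, south 0
  cycle 2: PE[1][0] → acc 35, east 7, south 1
  cycle 3: PE[0][0] → acc 45, east 0, south 0
  cycle 3: PE[1][0] → acc 35, east 0, south 0
  cycle 4: PE[0][0] → acc 45, east 0, south 0
  cycle 4: PE[1][0] → acc 35, east 0, south 0
  cycle 5: PE[0][0] → acc 45, east 0, south 0
  cycle 5: PE[1][0] → acc 35, east 0, south 0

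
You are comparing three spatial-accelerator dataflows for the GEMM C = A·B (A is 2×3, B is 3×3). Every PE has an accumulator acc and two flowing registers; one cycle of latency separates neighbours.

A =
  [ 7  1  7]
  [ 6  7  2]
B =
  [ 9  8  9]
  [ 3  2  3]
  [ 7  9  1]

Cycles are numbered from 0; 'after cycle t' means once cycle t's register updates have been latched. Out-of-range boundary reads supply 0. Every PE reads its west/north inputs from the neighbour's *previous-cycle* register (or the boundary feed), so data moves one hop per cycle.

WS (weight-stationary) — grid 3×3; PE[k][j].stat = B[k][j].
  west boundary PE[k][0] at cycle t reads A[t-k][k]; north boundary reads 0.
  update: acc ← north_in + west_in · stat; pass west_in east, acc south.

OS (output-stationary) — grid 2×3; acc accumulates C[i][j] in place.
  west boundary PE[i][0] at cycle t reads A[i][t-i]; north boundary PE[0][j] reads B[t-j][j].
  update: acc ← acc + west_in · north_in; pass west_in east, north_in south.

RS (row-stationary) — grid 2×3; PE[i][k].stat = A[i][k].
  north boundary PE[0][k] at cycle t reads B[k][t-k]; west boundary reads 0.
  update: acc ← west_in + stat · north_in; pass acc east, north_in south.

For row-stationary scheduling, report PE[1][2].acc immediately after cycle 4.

PE[1][2].acc = 80

RS on a 2×3 grid — tracing PE[1][2] and its feeders:
  0: (0,2).acc=0  regs=<0,0>
  0: (1,1).acc=0  regs=<0,0>
  0: (1,2).acc=0  regs=<0,0>
  1: (0,2).acc=0  regs=<0,0>
  1: (1,1).acc=0  regs=<0,0>
  1: (1,2).acc=0  regs=<0,0>
  2: (0,2).acc=115  regs=<115,7>
  2: (1,1).acc=75  regs=<75,3>
  2: (1,2).acc=0  regs=<0,0>
  3: (0,2).acc=121  regs=<121,9>
  3: (1,1).acc=62  regs=<62,2>
  3: (1,2).acc=89  regs=<89,7>
  4: (0,2).acc=73  regs=<73,1>
  4: (1,1).acc=75  regs=<75,3>
  4: (1,2).acc=80  regs=<80,9>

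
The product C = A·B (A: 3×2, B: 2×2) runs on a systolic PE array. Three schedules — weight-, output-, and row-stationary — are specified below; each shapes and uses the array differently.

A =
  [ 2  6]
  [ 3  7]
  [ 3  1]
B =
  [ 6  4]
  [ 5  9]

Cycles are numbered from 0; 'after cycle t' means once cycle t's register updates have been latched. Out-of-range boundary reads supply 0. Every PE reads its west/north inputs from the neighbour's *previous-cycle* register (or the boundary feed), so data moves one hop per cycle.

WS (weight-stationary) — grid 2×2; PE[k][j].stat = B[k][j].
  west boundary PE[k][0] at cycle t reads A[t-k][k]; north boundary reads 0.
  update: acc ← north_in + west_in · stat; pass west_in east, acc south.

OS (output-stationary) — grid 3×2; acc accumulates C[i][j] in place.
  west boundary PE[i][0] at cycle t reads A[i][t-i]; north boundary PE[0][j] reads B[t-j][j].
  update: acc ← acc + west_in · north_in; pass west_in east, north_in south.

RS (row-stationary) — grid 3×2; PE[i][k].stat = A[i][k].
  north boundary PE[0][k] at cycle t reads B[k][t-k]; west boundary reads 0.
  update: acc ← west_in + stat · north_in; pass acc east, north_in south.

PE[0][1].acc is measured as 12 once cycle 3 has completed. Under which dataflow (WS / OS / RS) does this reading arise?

dataflow = WS

Under WS (2×2), PE[0][1]:
  [0] (0,1) acc=0 (h:0 v:0)
  [1] (0,1) acc=8 (h:2 v:8)
  [2] (0,1) acc=12 (h:3 v:12)
  [3] (0,1) acc=12 (h:3 v:12)
Under OS (3×2), PE[0][1]:
  [0] (0,1) acc=0 (h:0 v:0)
  [1] (0,1) acc=8 (h:2 v:4)
  [2] (0,1) acc=62 (h:6 v:9)
  [3] (0,1) acc=62 (h:0 v:0)
Under RS (3×2), PE[0][1]:
  [0] (0,1) acc=0 (h:0 v:0)
  [1] (0,1) acc=42 (h:42 v:5)
  [2] (0,1) acc=62 (h:62 v:9)
  [3] (0,1) acc=0 (h:0 v:0)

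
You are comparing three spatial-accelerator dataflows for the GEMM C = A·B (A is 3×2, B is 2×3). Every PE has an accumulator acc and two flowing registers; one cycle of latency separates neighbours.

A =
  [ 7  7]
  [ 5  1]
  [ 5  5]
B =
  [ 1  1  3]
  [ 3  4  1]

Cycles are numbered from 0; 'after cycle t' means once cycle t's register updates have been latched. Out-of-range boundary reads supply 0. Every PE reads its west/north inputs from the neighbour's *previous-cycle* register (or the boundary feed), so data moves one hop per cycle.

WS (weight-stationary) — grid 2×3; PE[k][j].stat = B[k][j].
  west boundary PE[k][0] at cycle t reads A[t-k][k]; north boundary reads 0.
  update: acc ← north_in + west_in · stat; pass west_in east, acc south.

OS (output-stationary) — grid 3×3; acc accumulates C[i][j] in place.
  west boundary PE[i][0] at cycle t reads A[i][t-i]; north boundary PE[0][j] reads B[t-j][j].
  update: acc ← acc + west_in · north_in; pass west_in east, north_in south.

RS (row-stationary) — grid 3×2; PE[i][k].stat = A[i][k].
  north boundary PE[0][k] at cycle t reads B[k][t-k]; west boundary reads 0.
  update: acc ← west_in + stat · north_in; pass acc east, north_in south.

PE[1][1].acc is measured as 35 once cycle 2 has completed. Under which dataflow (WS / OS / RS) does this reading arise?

dataflow = WS

WS [2×3] PE[1][1] across cycles:
  c0 r1c1: 0 / 0 / 0
  c1 r1c1: 0 / 0 / 0
  c2 r1c1: 35 / 7 / 35
OS [3×3] PE[1][1] across cycles:
  c0 r1c1: 0 / 0 / 0
  c1 r1c1: 0 / 0 / 0
  c2 r1c1: 5 / 5 / 1
RS [3×2] PE[1][1] across cycles:
  c0 r1c1: 0 / 0 / 0
  c1 r1c1: 0 / 0 / 0
  c2 r1c1: 8 / 8 / 3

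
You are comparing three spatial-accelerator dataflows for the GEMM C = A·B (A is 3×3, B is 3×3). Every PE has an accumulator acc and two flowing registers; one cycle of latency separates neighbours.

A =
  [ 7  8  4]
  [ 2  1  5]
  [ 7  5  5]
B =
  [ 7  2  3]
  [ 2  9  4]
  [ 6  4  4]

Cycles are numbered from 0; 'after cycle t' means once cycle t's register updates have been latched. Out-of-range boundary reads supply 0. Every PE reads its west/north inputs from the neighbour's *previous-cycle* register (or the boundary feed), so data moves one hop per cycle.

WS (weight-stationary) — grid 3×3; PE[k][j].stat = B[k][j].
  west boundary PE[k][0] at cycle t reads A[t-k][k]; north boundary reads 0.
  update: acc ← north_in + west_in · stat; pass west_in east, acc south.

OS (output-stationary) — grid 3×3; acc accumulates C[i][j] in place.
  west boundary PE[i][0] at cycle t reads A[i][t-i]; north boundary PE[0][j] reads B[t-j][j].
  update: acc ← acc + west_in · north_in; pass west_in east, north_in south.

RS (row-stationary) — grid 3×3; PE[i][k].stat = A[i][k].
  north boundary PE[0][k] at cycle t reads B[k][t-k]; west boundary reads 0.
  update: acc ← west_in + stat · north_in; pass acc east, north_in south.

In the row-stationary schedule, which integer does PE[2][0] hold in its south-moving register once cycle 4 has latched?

RS on a 3×3 grid — tracing PE[2][0] and its feeders:
  @0  [1,0]  acc 0  |  →0  ↓0
  @0  [2,0]  acc 0  |  →0  ↓0
  @1  [1,0]  acc 14  |  →14  ↓7
  @1  [2,0]  acc 0  |  →0  ↓0
  @2  [1,0]  acc 4  |  →4  ↓2
  @2  [2,0]  acc 49  |  →49  ↓7
  @3  [1,0]  acc 6  |  →6  ↓3
  @3  [2,0]  acc 14  |  →14  ↓2
  @4  [1,0]  acc 0  |  →0  ↓0
  @4  [2,0]  acc 21  |  →21  ↓3

register = 3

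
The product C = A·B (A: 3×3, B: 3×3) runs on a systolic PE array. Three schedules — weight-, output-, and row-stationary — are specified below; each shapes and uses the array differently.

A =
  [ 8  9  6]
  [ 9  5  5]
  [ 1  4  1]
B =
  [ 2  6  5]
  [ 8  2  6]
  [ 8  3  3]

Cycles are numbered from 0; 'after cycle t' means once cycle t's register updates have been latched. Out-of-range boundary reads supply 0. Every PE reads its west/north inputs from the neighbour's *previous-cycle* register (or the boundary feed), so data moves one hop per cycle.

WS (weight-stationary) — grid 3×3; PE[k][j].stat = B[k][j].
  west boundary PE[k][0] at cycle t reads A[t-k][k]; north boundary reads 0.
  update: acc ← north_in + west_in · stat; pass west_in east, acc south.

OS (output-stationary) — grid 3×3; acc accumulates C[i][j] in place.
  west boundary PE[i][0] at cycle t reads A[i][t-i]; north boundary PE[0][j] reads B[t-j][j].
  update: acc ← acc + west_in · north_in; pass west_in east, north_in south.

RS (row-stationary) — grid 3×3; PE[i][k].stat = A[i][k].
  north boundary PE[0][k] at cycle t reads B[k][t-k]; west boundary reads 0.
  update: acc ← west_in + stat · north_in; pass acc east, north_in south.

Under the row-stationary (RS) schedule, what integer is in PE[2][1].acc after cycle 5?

RS (3×3). Following PE[2][1] plus its west/north inputs:
  after 0 — PE[1][1] acc=0, pass-E 0, pass-S 0
  after 0 — PE[2][0] acc=0, pass-E 0, pass-S 0
  after 0 — PE[2][1] acc=0, pass-E 0, pass-S 0
  after 1 — PE[1][1] acc=0, pass-E 0, pass-S 0
  after 1 — PE[2][0] acc=0, pass-E 0, pass-S 0
  after 1 — PE[2][1] acc=0, pass-E 0, pass-S 0
  after 2 — PE[1][1] acc=58, pass-E 58, pass-S 8
  after 2 — PE[2][0] acc=2, pass-E 2, pass-S 2
  after 2 — PE[2][1] acc=0, pass-E 0, pass-S 0
  after 3 — PE[1][1] acc=64, pass-E 64, pass-S 2
  after 3 — PE[2][0] acc=6, pass-E 6, pass-S 6
  after 3 — PE[2][1] acc=34, pass-E 34, pass-S 8
  after 4 — PE[1][1] acc=75, pass-E 75, pass-S 6
  after 4 — PE[2][0] acc=5, pass-E 5, pass-S 5
  after 4 — PE[2][1] acc=14, pass-E 14, pass-S 2
  after 5 — PE[1][1] acc=0, pass-E 0, pass-S 0
  after 5 — PE[2][0] acc=0, pass-E 0, pass-S 0
  after 5 — PE[2][1] acc=29, pass-E 29, pass-S 6

PE[2][1].acc = 29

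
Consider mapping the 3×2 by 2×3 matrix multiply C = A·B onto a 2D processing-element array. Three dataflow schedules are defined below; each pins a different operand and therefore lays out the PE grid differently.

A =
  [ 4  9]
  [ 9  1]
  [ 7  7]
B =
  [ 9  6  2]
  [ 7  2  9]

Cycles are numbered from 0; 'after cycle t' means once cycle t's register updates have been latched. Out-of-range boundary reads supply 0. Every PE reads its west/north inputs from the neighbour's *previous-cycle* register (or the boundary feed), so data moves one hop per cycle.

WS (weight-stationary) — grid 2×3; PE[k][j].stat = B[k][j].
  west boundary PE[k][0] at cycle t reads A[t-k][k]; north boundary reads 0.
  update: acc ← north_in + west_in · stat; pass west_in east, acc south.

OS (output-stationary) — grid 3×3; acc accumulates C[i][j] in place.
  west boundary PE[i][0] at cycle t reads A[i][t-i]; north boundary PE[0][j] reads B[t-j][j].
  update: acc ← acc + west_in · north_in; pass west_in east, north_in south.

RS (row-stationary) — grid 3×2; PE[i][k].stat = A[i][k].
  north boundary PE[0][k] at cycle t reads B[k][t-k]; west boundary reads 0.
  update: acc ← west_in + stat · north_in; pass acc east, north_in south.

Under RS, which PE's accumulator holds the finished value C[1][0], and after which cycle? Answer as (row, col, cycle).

Under RS, C[1][0] lands at PE[1][1]:
  [0] (1,1) acc=0 (h:0 v:0)
  [1] (1,1) acc=0 (h:0 v:0)
  [2] (1,1) acc=88 (h:88 v:7)

(row, col, cycle) = (1, 1, 2)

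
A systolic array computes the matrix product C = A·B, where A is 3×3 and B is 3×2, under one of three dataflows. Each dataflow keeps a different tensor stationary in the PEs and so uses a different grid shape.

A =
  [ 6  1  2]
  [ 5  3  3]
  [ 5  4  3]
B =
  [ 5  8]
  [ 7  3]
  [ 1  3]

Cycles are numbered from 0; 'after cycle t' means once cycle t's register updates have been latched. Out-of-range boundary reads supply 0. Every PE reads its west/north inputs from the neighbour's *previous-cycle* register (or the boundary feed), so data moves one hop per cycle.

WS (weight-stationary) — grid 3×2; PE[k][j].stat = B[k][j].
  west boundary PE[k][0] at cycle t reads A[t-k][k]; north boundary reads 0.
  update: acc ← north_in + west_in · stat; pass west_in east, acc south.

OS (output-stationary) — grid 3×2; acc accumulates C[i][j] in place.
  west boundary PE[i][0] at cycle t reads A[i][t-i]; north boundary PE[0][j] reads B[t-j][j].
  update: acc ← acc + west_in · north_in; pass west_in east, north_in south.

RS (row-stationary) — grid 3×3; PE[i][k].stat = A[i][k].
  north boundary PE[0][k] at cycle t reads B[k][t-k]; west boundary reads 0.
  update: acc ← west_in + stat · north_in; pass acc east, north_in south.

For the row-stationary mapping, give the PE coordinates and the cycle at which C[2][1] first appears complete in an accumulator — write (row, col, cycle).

Under RS, C[2][1] lands at PE[2][2]:
  t=0 PE[2][2]: acc=0 h=0 v=0
  t=1 PE[2][2]: acc=0 h=0 v=0
  t=2 PE[2][2]: acc=0 h=0 v=0
  t=3 PE[2][2]: acc=0 h=0 v=0
  t=4 PE[2][2]: acc=56 h=56 v=1
  t=5 PE[2][2]: acc=61 h=61 v=3

(row, col, cycle) = (2, 2, 5)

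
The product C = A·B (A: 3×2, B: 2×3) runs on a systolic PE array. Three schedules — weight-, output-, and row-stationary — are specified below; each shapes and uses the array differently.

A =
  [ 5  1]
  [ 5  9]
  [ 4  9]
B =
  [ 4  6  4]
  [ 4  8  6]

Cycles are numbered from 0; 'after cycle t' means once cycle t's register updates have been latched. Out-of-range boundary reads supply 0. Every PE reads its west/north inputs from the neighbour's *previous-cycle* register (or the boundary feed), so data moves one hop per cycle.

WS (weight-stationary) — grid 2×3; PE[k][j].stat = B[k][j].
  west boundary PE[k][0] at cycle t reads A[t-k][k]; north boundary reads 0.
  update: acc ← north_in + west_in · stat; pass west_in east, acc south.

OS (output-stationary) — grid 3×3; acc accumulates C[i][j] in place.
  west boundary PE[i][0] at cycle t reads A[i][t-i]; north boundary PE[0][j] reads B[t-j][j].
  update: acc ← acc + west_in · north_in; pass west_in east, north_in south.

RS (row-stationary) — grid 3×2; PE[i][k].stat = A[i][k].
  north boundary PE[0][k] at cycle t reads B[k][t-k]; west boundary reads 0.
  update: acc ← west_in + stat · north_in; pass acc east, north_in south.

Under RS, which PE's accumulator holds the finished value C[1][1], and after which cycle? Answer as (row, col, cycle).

RS — PE[1][1] is where C[1][1] collects:
  t=0 PE[1][1]: acc=0 h=0 v=0
  t=1 PE[1][1]: acc=0 h=0 v=0
  t=2 PE[1][1]: acc=56 h=56 v=4
  t=3 PE[1][1]: acc=102 h=102 v=8

(row, col, cycle) = (1, 1, 3)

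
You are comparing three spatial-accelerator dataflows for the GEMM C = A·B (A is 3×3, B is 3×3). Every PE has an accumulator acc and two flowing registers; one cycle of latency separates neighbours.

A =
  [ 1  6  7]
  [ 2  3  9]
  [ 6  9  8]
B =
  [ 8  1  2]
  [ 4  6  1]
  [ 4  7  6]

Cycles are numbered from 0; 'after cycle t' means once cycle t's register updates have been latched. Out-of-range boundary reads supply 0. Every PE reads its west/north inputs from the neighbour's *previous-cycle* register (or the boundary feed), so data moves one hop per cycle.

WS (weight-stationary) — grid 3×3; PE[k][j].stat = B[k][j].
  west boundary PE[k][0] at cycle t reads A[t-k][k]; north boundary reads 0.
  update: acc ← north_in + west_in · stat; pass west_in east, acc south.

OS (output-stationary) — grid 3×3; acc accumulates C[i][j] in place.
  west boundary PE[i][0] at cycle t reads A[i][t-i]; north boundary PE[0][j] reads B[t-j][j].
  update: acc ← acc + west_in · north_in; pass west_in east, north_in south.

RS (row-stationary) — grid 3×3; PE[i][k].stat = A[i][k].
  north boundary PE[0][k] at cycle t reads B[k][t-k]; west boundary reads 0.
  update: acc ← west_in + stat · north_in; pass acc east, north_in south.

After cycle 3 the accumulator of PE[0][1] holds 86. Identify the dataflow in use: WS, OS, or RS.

dataflow = OS

WS [3×3] PE[0][1] across cycles:
  cycle 0: PE[0][1] → acc 0, east 0, south 0
  cycle 1: PE[0][1] → acc 1, east 1, south 1
  cycle 2: PE[0][1] → acc 2, east 2, south 2
  cycle 3: PE[0][1] → acc 6, east 6, south 6
OS [3×3] PE[0][1] across cycles:
  cycle 0: PE[0][1] → acc 0, east 0, south 0
  cycle 1: PE[0][1] → acc 1, east 1, south 1
  cycle 2: PE[0][1] → acc 37, east 6, south 6
  cycle 3: PE[0][1] → acc 86, east 7, south 7
RS [3×3] PE[0][1] across cycles:
  cycle 0: PE[0][1] → acc 0, east 0, south 0
  cycle 1: PE[0][1] → acc 32, east 32, south 4
  cycle 2: PE[0][1] → acc 37, east 37, south 6
  cycle 3: PE[0][1] → acc 8, east 8, south 1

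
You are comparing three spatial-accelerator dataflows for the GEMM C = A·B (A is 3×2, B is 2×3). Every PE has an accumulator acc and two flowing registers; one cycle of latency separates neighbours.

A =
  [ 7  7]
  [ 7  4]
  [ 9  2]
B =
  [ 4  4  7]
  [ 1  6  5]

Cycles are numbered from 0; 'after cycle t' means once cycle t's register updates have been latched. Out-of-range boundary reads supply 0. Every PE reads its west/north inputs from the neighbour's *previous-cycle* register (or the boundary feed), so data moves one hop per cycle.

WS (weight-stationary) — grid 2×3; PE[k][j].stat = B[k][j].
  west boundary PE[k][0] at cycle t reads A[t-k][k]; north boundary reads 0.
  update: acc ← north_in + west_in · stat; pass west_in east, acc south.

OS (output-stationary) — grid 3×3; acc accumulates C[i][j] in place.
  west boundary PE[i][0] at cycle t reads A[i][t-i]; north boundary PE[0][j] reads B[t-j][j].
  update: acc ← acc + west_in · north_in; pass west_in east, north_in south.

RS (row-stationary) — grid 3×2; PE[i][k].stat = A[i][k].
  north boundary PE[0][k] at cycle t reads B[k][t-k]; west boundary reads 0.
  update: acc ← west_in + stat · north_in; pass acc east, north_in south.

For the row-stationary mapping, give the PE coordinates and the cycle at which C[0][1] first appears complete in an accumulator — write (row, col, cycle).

(row, col, cycle) = (0, 1, 2)

Under RS, C[0][1] lands at PE[0][1]:
  step 0 · PE0,1: acc=0; fwd→0 fwd↓0
  step 1 · PE0,1: acc=35; fwd→35 fwd↓1
  step 2 · PE0,1: acc=70; fwd→70 fwd↓6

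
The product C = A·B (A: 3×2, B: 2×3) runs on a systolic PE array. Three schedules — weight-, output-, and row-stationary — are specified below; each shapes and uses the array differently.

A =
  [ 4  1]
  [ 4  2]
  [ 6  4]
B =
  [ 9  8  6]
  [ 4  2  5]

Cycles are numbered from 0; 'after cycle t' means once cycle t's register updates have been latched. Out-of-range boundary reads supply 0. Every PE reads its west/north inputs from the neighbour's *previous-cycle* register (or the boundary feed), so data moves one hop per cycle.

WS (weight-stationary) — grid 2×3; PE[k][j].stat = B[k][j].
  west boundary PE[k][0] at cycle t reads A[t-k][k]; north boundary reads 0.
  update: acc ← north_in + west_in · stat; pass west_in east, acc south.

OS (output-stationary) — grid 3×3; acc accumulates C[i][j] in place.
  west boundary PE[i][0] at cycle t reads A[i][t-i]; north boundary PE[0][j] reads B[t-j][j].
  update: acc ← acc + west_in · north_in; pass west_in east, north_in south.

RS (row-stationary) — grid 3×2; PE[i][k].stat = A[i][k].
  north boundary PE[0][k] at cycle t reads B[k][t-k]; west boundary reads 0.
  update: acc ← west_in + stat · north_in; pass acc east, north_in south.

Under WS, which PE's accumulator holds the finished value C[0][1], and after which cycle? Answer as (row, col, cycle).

(row, col, cycle) = (1, 1, 2)

Under WS, C[0][1] lands at PE[1][1]:
  t=0 PE[1][1]: acc=0 h=0 v=0
  t=1 PE[1][1]: acc=0 h=0 v=0
  t=2 PE[1][1]: acc=34 h=1 v=34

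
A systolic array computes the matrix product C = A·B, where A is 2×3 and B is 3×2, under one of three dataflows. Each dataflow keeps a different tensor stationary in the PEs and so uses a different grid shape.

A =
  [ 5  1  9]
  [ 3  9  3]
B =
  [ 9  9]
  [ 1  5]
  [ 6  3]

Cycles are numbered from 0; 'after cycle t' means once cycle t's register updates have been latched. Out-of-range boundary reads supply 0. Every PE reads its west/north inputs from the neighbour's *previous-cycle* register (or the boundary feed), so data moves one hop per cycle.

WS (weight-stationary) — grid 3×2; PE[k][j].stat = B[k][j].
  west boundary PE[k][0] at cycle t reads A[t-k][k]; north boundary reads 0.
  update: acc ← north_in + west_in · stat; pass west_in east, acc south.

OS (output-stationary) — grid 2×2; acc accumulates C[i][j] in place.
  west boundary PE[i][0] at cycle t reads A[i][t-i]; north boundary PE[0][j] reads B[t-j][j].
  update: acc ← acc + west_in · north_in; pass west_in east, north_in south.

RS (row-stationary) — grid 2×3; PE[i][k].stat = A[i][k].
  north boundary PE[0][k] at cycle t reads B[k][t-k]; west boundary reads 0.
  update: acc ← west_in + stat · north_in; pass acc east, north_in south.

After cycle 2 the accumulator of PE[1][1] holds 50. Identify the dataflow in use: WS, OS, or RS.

— WS: 3×2; PE[1][1] trace:
  0: (1,1).acc=0  regs=<0,0>
  1: (1,1).acc=0  regs=<0,0>
  2: (1,1).acc=50  regs=<1,50>
— OS: 2×2; PE[1][1] trace:
  0: (1,1).acc=0  regs=<0,0>
  1: (1,1).acc=0  regs=<0,0>
  2: (1,1).acc=27  regs=<3,9>
— RS: 2×3; PE[1][1] trace:
  0: (1,1).acc=0  regs=<0,0>
  1: (1,1).acc=0  regs=<0,0>
  2: (1,1).acc=36  regs=<36,1>

dataflow = WS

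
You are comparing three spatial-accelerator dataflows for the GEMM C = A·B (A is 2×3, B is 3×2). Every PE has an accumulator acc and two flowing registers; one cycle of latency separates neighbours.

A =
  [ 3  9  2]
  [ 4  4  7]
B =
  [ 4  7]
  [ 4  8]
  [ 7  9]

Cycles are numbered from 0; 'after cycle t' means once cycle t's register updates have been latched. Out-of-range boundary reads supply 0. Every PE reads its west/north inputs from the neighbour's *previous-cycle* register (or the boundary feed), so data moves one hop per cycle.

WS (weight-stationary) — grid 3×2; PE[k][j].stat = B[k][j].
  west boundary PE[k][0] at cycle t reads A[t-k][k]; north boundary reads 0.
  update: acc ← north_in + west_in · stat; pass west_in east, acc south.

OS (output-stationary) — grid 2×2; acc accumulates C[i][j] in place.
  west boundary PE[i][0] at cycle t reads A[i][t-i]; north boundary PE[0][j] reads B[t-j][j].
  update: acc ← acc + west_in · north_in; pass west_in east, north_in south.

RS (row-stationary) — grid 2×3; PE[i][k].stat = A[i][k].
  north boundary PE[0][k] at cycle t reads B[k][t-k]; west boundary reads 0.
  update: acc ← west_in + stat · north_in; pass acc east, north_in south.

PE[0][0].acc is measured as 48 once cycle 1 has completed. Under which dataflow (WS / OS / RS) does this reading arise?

dataflow = OS

— WS: 3×2; PE[0][0] trace:
  t=0 PE[0][0]: acc=12 h=3 v=12
  t=1 PE[0][0]: acc=16 h=4 v=16
— OS: 2×2; PE[0][0] trace:
  t=0 PE[0][0]: acc=12 h=3 v=4
  t=1 PE[0][0]: acc=48 h=9 v=4
— RS: 2×3; PE[0][0] trace:
  t=0 PE[0][0]: acc=12 h=12 v=4
  t=1 PE[0][0]: acc=21 h=21 v=7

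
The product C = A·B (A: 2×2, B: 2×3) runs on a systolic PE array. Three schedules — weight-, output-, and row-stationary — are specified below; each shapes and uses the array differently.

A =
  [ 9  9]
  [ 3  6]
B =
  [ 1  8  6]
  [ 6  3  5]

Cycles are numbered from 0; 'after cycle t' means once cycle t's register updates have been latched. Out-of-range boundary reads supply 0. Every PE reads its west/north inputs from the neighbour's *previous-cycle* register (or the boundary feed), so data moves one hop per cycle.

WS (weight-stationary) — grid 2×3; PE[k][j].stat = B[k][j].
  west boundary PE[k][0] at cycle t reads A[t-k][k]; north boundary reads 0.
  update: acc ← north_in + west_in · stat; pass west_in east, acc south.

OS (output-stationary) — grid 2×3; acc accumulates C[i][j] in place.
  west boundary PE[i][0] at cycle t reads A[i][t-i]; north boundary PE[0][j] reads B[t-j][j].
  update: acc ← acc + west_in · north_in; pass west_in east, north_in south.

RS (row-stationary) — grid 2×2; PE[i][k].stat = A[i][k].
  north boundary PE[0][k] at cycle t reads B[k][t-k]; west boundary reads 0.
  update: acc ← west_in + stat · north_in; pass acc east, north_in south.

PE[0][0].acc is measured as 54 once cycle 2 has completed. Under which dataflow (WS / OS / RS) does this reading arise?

WS [2×3] PE[0][0] across cycles:
  c0 r0c0: 9 / 9 / 9
  c1 r0c0: 3 / 3 / 3
  c2 r0c0: 0 / 0 / 0
OS [2×3] PE[0][0] across cycles:
  c0 r0c0: 9 / 9 / 1
  c1 r0c0: 63 / 9 / 6
  c2 r0c0: 63 / 0 / 0
RS [2×2] PE[0][0] across cycles:
  c0 r0c0: 9 / 9 / 1
  c1 r0c0: 72 / 72 / 8
  c2 r0c0: 54 / 54 / 6

dataflow = RS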